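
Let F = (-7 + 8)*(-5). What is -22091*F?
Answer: 110455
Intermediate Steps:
F = -5 (F = 1*(-5) = -5)
-22091*F = -22091*(-5) = 110455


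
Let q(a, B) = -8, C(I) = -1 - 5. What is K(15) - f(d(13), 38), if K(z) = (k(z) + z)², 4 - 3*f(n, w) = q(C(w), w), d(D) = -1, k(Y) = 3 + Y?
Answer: 1085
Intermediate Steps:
C(I) = -6
f(n, w) = 4 (f(n, w) = 4/3 - ⅓*(-8) = 4/3 + 8/3 = 4)
K(z) = (3 + 2*z)² (K(z) = ((3 + z) + z)² = (3 + 2*z)²)
K(15) - f(d(13), 38) = (3 + 2*15)² - 1*4 = (3 + 30)² - 4 = 33² - 4 = 1089 - 4 = 1085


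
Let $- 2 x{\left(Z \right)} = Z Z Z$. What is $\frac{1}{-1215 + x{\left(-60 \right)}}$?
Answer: $\frac{1}{106785} \approx 9.3646 \cdot 10^{-6}$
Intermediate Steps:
$x{\left(Z \right)} = - \frac{Z^{3}}{2}$ ($x{\left(Z \right)} = - \frac{Z Z Z}{2} = - \frac{Z^{2} Z}{2} = - \frac{Z^{3}}{2}$)
$\frac{1}{-1215 + x{\left(-60 \right)}} = \frac{1}{-1215 - \frac{\left(-60\right)^{3}}{2}} = \frac{1}{-1215 - -108000} = \frac{1}{-1215 + 108000} = \frac{1}{106785}$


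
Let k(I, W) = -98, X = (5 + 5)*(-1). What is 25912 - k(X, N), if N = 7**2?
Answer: 26010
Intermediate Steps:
X = -10 (X = 10*(-1) = -10)
N = 49
25912 - k(X, N) = 25912 - 1*(-98) = 25912 + 98 = 26010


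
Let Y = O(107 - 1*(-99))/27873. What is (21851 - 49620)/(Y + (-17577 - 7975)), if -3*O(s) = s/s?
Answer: 2322016011/2136632689 ≈ 1.0868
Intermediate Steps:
O(s) = -1/3 (O(s) = -s/(3*s) = -1/3*1 = -1/3)
Y = -1/83619 (Y = -1/3/27873 = -1/3*1/27873 = -1/83619 ≈ -1.1959e-5)
(21851 - 49620)/(Y + (-17577 - 7975)) = (21851 - 49620)/(-1/83619 + (-17577 - 7975)) = -27769/(-1/83619 - 25552) = -27769/(-2136632689/83619) = -27769*(-83619/2136632689) = 2322016011/2136632689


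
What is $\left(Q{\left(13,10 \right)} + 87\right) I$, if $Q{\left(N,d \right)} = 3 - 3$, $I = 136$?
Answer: $11832$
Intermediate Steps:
$Q{\left(N,d \right)} = 0$
$\left(Q{\left(13,10 \right)} + 87\right) I = \left(0 + 87\right) 136 = 87 \cdot 136 = 11832$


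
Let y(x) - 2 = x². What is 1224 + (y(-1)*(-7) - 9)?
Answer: 1194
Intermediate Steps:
y(x) = 2 + x²
1224 + (y(-1)*(-7) - 9) = 1224 + ((2 + (-1)²)*(-7) - 9) = 1224 + ((2 + 1)*(-7) - 9) = 1224 + (3*(-7) - 9) = 1224 + (-21 - 9) = 1224 - 30 = 1194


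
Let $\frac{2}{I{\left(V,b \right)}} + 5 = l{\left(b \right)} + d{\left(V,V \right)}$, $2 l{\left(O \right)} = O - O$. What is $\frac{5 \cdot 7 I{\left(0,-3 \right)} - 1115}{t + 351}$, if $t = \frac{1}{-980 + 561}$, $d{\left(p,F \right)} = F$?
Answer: $- \frac{473051}{147068} \approx -3.2165$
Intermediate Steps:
$l{\left(O \right)} = 0$ ($l{\left(O \right)} = \frac{O - O}{2} = \frac{1}{2} \cdot 0 = 0$)
$t = - \frac{1}{419}$ ($t = \frac{1}{-419} = - \frac{1}{419} \approx -0.0023866$)
$I{\left(V,b \right)} = \frac{2}{-5 + V}$ ($I{\left(V,b \right)} = \frac{2}{-5 + \left(0 + V\right)} = \frac{2}{-5 + V}$)
$\frac{5 \cdot 7 I{\left(0,-3 \right)} - 1115}{t + 351} = \frac{5 \cdot 7 \frac{2}{-5 + 0} - 1115}{- \frac{1}{419} + 351} = \frac{35 \frac{2}{-5} - 1115}{\frac{147068}{419}} = \left(35 \cdot 2 \left(- \frac{1}{5}\right) - 1115\right) \frac{419}{147068} = \left(35 \left(- \frac{2}{5}\right) - 1115\right) \frac{419}{147068} = \left(-14 - 1115\right) \frac{419}{147068} = \left(-1129\right) \frac{419}{147068} = - \frac{473051}{147068}$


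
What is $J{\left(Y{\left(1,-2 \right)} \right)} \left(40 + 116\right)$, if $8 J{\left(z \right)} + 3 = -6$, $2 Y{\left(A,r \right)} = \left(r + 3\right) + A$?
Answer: $- \frac{351}{2} \approx -175.5$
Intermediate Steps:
$Y{\left(A,r \right)} = \frac{3}{2} + \frac{A}{2} + \frac{r}{2}$ ($Y{\left(A,r \right)} = \frac{\left(r + 3\right) + A}{2} = \frac{\left(3 + r\right) + A}{2} = \frac{3 + A + r}{2} = \frac{3}{2} + \frac{A}{2} + \frac{r}{2}$)
$J{\left(z \right)} = - \frac{9}{8}$ ($J{\left(z \right)} = - \frac{3}{8} + \frac{1}{8} \left(-6\right) = - \frac{3}{8} - \frac{3}{4} = - \frac{9}{8}$)
$J{\left(Y{\left(1,-2 \right)} \right)} \left(40 + 116\right) = - \frac{9 \left(40 + 116\right)}{8} = \left(- \frac{9}{8}\right) 156 = - \frac{351}{2}$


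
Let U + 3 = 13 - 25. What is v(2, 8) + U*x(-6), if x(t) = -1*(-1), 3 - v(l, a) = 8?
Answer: -20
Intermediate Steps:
v(l, a) = -5 (v(l, a) = 3 - 1*8 = 3 - 8 = -5)
x(t) = 1
U = -15 (U = -3 + (13 - 25) = -3 - 12 = -15)
v(2, 8) + U*x(-6) = -5 - 15*1 = -5 - 15 = -20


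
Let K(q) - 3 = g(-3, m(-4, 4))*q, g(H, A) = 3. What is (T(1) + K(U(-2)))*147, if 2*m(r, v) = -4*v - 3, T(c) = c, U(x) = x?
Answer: -294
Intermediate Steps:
m(r, v) = -3/2 - 2*v (m(r, v) = (-4*v - 3)/2 = (-3 - 4*v)/2 = -3/2 - 2*v)
K(q) = 3 + 3*q
(T(1) + K(U(-2)))*147 = (1 + (3 + 3*(-2)))*147 = (1 + (3 - 6))*147 = (1 - 3)*147 = -2*147 = -294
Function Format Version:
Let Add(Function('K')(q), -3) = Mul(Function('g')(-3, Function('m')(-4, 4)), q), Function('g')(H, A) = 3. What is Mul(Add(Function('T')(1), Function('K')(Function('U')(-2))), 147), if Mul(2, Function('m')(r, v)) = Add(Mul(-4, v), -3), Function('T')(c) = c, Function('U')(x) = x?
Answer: -294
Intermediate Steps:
Function('m')(r, v) = Add(Rational(-3, 2), Mul(-2, v)) (Function('m')(r, v) = Mul(Rational(1, 2), Add(Mul(-4, v), -3)) = Mul(Rational(1, 2), Add(-3, Mul(-4, v))) = Add(Rational(-3, 2), Mul(-2, v)))
Function('K')(q) = Add(3, Mul(3, q))
Mul(Add(Function('T')(1), Function('K')(Function('U')(-2))), 147) = Mul(Add(1, Add(3, Mul(3, -2))), 147) = Mul(Add(1, Add(3, -6)), 147) = Mul(Add(1, -3), 147) = Mul(-2, 147) = -294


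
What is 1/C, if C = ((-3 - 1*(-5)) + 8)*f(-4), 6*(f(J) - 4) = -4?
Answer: 3/100 ≈ 0.030000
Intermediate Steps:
f(J) = 10/3 (f(J) = 4 + (1/6)*(-4) = 4 - 2/3 = 10/3)
C = 100/3 (C = ((-3 - 1*(-5)) + 8)*(10/3) = ((-3 + 5) + 8)*(10/3) = (2 + 8)*(10/3) = 10*(10/3) = 100/3 ≈ 33.333)
1/C = 1/(100/3) = 3/100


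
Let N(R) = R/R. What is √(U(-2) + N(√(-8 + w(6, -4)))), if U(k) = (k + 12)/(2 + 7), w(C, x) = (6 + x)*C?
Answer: √19/3 ≈ 1.4530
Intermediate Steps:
w(C, x) = C*(6 + x)
U(k) = 4/3 + k/9 (U(k) = (12 + k)/9 = (12 + k)*(⅑) = 4/3 + k/9)
N(R) = 1
√(U(-2) + N(√(-8 + w(6, -4)))) = √((4/3 + (⅑)*(-2)) + 1) = √((4/3 - 2/9) + 1) = √(10/9 + 1) = √(19/9) = √19/3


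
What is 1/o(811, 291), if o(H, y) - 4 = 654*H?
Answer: 1/530398 ≈ 1.8854e-6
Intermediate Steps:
o(H, y) = 4 + 654*H
1/o(811, 291) = 1/(4 + 654*811) = 1/(4 + 530394) = 1/530398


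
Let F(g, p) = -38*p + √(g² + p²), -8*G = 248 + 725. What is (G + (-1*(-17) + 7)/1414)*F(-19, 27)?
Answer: 352849095/2828 - 687815*√1090/5656 ≈ 1.2075e+5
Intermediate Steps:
G = -973/8 (G = -(248 + 725)/8 = -⅛*973 = -973/8 ≈ -121.63)
F(g, p) = √(g² + p²) - 38*p
(G + (-1*(-17) + 7)/1414)*F(-19, 27) = (-973/8 + (-1*(-17) + 7)/1414)*(√((-19)² + 27²) - 38*27) = (-973/8 + (17 + 7)*(1/1414))*(√(361 + 729) - 1026) = (-973/8 + 24*(1/1414))*(√1090 - 1026) = (-973/8 + 12/707)*(-1026 + √1090) = -687815*(-1026 + √1090)/5656 = 352849095/2828 - 687815*√1090/5656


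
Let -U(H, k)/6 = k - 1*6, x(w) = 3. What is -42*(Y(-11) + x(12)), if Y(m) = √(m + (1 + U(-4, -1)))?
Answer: -126 - 168*√2 ≈ -363.59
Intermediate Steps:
U(H, k) = 36 - 6*k (U(H, k) = -6*(k - 1*6) = -6*(k - 6) = -6*(-6 + k) = 36 - 6*k)
Y(m) = √(43 + m) (Y(m) = √(m + (1 + (36 - 6*(-1)))) = √(m + (1 + (36 + 6))) = √(m + (1 + 42)) = √(m + 43) = √(43 + m))
-42*(Y(-11) + x(12)) = -42*(√(43 - 11) + 3) = -42*(√32 + 3) = -42*(4*√2 + 3) = -42*(3 + 4*√2) = -126 - 168*√2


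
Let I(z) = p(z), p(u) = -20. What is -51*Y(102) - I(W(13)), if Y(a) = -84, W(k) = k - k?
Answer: 4304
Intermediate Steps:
W(k) = 0
I(z) = -20
-51*Y(102) - I(W(13)) = -51*(-84) - 1*(-20) = 4284 + 20 = 4304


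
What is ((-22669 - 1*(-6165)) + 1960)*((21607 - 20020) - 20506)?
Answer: 275157936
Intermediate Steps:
((-22669 - 1*(-6165)) + 1960)*((21607 - 20020) - 20506) = ((-22669 + 6165) + 1960)*(1587 - 20506) = (-16504 + 1960)*(-18919) = -14544*(-18919) = 275157936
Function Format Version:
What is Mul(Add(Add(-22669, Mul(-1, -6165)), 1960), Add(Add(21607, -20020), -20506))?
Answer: 275157936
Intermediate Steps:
Mul(Add(Add(-22669, Mul(-1, -6165)), 1960), Add(Add(21607, -20020), -20506)) = Mul(Add(Add(-22669, 6165), 1960), Add(1587, -20506)) = Mul(Add(-16504, 1960), -18919) = Mul(-14544, -18919) = 275157936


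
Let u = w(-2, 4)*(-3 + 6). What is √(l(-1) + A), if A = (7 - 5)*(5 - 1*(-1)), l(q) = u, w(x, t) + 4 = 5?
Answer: √15 ≈ 3.8730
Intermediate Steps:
w(x, t) = 1 (w(x, t) = -4 + 5 = 1)
u = 3 (u = 1*(-3 + 6) = 1*3 = 3)
l(q) = 3
A = 12 (A = 2*(5 + 1) = 2*6 = 12)
√(l(-1) + A) = √(3 + 12) = √15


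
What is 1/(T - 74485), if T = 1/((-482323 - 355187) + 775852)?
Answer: -61658/4592596131 ≈ -1.3426e-5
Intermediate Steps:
T = -1/61658 (T = 1/(-837510 + 775852) = 1/(-61658) = -1/61658 ≈ -1.6218e-5)
1/(T - 74485) = 1/(-1/61658 - 74485) = 1/(-4592596131/61658) = -61658/4592596131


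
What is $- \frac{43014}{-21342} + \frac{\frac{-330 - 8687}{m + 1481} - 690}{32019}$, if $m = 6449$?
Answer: $\frac{1800790682861}{903160253190} \approx 1.9939$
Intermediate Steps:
$- \frac{43014}{-21342} + \frac{\frac{-330 - 8687}{m + 1481} - 690}{32019} = - \frac{43014}{-21342} + \frac{\frac{-330 - 8687}{6449 + 1481} - 690}{32019} = \left(-43014\right) \left(- \frac{1}{21342}\right) + \left(- \frac{9017}{7930} - 690\right) \frac{1}{32019} = \frac{7169}{3557} + \left(\left(-9017\right) \frac{1}{7930} - 690\right) \frac{1}{32019} = \frac{7169}{3557} + \left(- \frac{9017}{7930} - 690\right) \frac{1}{32019} = \frac{7169}{3557} - \frac{5480717}{253910670} = \frac{1800790682861}{903160253190}$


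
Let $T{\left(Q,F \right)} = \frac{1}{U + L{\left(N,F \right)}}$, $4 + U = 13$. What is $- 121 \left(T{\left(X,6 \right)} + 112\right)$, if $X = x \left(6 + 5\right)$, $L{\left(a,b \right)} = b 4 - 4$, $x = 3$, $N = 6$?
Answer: $- \frac{393129}{29} \approx -13556.0$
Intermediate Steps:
$U = 9$ ($U = -4 + 13 = 9$)
$L{\left(a,b \right)} = -4 + 4 b$ ($L{\left(a,b \right)} = 4 b - 4 = -4 + 4 b$)
$X = 33$ ($X = 3 \left(6 + 5\right) = 3 \cdot 11 = 33$)
$T{\left(Q,F \right)} = \frac{1}{5 + 4 F}$ ($T{\left(Q,F \right)} = \frac{1}{9 + \left(-4 + 4 F\right)} = \frac{1}{5 + 4 F}$)
$- 121 \left(T{\left(X,6 \right)} + 112\right) = - 121 \left(\frac{1}{5 + 4 \cdot 6} + 112\right) = - 121 \left(\frac{1}{5 + 24} + 112\right) = - 121 \left(\frac{1}{29} + 112\right) = \left(-121\right) \frac{3249}{29} = - \frac{393129}{29}$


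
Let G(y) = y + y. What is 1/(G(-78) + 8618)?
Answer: 1/8462 ≈ 0.00011818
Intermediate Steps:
G(y) = 2*y
1/(G(-78) + 8618) = 1/(2*(-78) + 8618) = 1/(-156 + 8618) = 1/8462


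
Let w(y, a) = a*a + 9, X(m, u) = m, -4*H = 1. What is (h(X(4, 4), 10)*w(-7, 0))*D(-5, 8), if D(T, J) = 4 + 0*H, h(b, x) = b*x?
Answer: 1440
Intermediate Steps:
H = -1/4 (H = -1/4*1 = -1/4 ≈ -0.25000)
w(y, a) = 9 + a**2 (w(y, a) = a**2 + 9 = 9 + a**2)
D(T, J) = 4 (D(T, J) = 4 + 0*(-1/4) = 4 + 0 = 4)
(h(X(4, 4), 10)*w(-7, 0))*D(-5, 8) = ((4*10)*(9 + 0**2))*4 = (40*(9 + 0))*4 = (40*9)*4 = 360*4 = 1440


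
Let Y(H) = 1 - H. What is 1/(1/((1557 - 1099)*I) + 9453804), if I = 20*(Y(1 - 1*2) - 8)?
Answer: 54960/519581067839 ≈ 1.0578e-7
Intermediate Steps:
I = -120 (I = 20*((1 - (1 - 1*2)) - 8) = 20*((1 - (1 - 2)) - 8) = 20*((1 - 1*(-1)) - 8) = 20*((1 + 1) - 8) = 20*(2 - 8) = 20*(-6) = -120)
1/(1/((1557 - 1099)*I) + 9453804) = 1/(1/((1557 - 1099)*(-120)) + 9453804) = 1/(1/(458*(-120)) + 9453804) = 1/(1/(-54960) + 9453804) = 1/(-1/54960 + 9453804) = 1/(519581067839/54960) = 54960/519581067839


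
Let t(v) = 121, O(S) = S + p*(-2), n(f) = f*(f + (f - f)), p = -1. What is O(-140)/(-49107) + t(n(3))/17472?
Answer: 2784361/285999168 ≈ 0.0097356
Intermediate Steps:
n(f) = f**2 (n(f) = f*(f + 0) = f*f = f**2)
O(S) = 2 + S (O(S) = S - 1*(-2) = S + 2 = 2 + S)
O(-140)/(-49107) + t(n(3))/17472 = (2 - 140)/(-49107) + 121/17472 = -138*(-1/49107) + 121*(1/17472) = 46/16369 + 121/17472 = 2784361/285999168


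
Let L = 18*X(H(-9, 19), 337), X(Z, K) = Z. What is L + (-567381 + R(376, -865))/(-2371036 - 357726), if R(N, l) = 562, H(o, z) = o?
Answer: -441492625/2728762 ≈ -161.79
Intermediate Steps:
L = -162 (L = 18*(-9) = -162)
L + (-567381 + R(376, -865))/(-2371036 - 357726) = -162 + (-567381 + 562)/(-2371036 - 357726) = -162 - 566819/(-2728762) = -162 - 566819*(-1/2728762) = -162 + 566819/2728762 = -441492625/2728762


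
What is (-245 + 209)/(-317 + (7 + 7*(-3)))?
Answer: 36/331 ≈ 0.10876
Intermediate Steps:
(-245 + 209)/(-317 + (7 + 7*(-3))) = -36/(-317 + (7 - 21)) = -36/(-317 - 14) = -36/(-331) = -36*(-1/331) = 36/331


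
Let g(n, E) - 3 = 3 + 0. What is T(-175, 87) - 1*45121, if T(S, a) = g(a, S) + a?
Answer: -45028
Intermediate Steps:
g(n, E) = 6 (g(n, E) = 3 + (3 + 0) = 3 + 3 = 6)
T(S, a) = 6 + a
T(-175, 87) - 1*45121 = (6 + 87) - 1*45121 = 93 - 45121 = -45028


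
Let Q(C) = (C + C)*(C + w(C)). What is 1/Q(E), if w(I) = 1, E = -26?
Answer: 1/1300 ≈ 0.00076923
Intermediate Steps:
Q(C) = 2*C*(1 + C) (Q(C) = (C + C)*(C + 1) = (2*C)*(1 + C) = 2*C*(1 + C))
1/Q(E) = 1/(2*(-26)*(1 - 26)) = 1/(2*(-26)*(-25)) = 1/1300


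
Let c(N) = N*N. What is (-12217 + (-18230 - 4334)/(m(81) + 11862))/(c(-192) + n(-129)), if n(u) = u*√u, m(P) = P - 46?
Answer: -198476066816/599741511035 - 2083611053*I*√129/1799224533105 ≈ -0.33094 - 0.013153*I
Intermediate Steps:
c(N) = N²
m(P) = -46 + P
n(u) = u^(3/2)
(-12217 + (-18230 - 4334)/(m(81) + 11862))/(c(-192) + n(-129)) = (-12217 + (-18230 - 4334)/((-46 + 81) + 11862))/((-192)² + (-129)^(3/2)) = (-12217 - 22564/(35 + 11862))/(36864 - 129*I*√129) = (-12217 - 22564/11897)/(36864 - 129*I*√129) = -145368213/(11897*(36864 - 129*I*√129))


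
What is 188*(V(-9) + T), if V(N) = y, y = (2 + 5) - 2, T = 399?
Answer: 75952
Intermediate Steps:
y = 5 (y = 7 - 2 = 5)
V(N) = 5
188*(V(-9) + T) = 188*(5 + 399) = 188*404 = 75952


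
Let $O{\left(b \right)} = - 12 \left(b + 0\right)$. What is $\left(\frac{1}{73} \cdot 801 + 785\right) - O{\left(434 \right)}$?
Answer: $\frac{438290}{73} \approx 6004.0$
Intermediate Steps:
$O{\left(b \right)} = - 12 b$
$\left(\frac{1}{73} \cdot 801 + 785\right) - O{\left(434 \right)} = \left(\frac{1}{73} \cdot 801 + 785\right) - \left(-12\right) 434 = \left(\frac{1}{73} \cdot 801 + 785\right) - -5208 = \left(\frac{801}{73} + 785\right) + 5208 = \frac{58106}{73} + 5208 = \frac{438290}{73}$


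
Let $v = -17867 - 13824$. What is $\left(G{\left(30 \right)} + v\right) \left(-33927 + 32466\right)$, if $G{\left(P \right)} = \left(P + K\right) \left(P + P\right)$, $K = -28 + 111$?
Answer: $36394971$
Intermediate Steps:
$K = 83$
$G{\left(P \right)} = 2 P \left(83 + P\right)$ ($G{\left(P \right)} = \left(P + 83\right) \left(P + P\right) = \left(83 + P\right) 2 P = 2 P \left(83 + P\right)$)
$v = -31691$
$\left(G{\left(30 \right)} + v\right) \left(-33927 + 32466\right) = \left(2 \cdot 30 \left(83 + 30\right) - 31691\right) \left(-33927 + 32466\right) = \left(2 \cdot 30 \cdot 113 - 31691\right) \left(-1461\right) = \left(6780 - 31691\right) \left(-1461\right) = \left(-24911\right) \left(-1461\right) = 36394971$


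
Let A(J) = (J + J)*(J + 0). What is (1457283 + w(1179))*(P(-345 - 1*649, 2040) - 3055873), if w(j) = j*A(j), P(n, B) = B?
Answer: -10014049654842513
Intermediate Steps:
A(J) = 2*J**2 (A(J) = (2*J)*J = 2*J**2)
w(j) = 2*j**3 (w(j) = j*(2*j**2) = 2*j**3)
(1457283 + w(1179))*(P(-345 - 1*649, 2040) - 3055873) = (1457283 + 2*1179**3)*(2040 - 3055873) = (1457283 + 2*1638858339)*(-3053833) = (1457283 + 3277716678)*(-3053833) = 3279173961*(-3053833) = -10014049654842513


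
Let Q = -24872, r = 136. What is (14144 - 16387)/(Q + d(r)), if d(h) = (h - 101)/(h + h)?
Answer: 610096/6765149 ≈ 0.090182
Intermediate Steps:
d(h) = (-101 + h)/(2*h) (d(h) = (-101 + h)/((2*h)) = (-101 + h)*(1/(2*h)) = (-101 + h)/(2*h))
(14144 - 16387)/(Q + d(r)) = (14144 - 16387)/(-24872 + (½)*(-101 + 136)/136) = -2243/(-24872 + (½)*(1/136)*35) = -2243/(-24872 + 35/272) = -2243/(-6765149/272) = -2243*(-272/6765149) = 610096/6765149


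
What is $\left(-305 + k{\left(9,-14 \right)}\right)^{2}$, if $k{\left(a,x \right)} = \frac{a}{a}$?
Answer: $92416$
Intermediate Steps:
$k{\left(a,x \right)} = 1$
$\left(-305 + k{\left(9,-14 \right)}\right)^{2} = \left(-305 + 1\right)^{2} = \left(-304\right)^{2} = 92416$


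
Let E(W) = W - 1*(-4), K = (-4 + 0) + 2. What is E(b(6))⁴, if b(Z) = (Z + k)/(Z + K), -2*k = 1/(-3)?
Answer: 312900721/331776 ≈ 943.11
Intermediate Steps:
K = -2 (K = -4 + 2 = -2)
k = ⅙ (k = -1/(2*(-3)) = -(-1)/(2*3) = -½*(-⅓) = ⅙ ≈ 0.16667)
b(Z) = (⅙ + Z)/(-2 + Z) (b(Z) = (Z + ⅙)/(Z - 2) = (⅙ + Z)/(-2 + Z))
E(W) = 4 + W (E(W) = W + 4 = 4 + W)
E(b(6))⁴ = (4 + (⅙ + 6)/(-2 + 6))⁴ = (4 + (37/6)/4)⁴ = (4 + (¼)*(37/6))⁴ = (4 + 37/24)⁴ = (133/24)⁴ = 312900721/331776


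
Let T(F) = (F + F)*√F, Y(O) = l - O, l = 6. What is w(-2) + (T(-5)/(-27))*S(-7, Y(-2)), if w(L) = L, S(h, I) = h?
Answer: -2 - 70*I*√5/27 ≈ -2.0 - 5.7972*I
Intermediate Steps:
Y(O) = 6 - O
T(F) = 2*F^(3/2) (T(F) = (2*F)*√F = 2*F^(3/2))
w(-2) + (T(-5)/(-27))*S(-7, Y(-2)) = -2 + ((2*(-5)^(3/2))/(-27))*(-7) = -2 + ((2*(-5*I*√5))*(-1/27))*(-7) = -2 + (-10*I*√5*(-1/27))*(-7) = -2 + (10*I*√5/27)*(-7) = -2 - 70*I*√5/27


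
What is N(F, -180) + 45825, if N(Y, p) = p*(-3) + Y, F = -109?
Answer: 46256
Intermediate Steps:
N(Y, p) = Y - 3*p (N(Y, p) = -3*p + Y = Y - 3*p)
N(F, -180) + 45825 = (-109 - 3*(-180)) + 45825 = (-109 + 540) + 45825 = 431 + 45825 = 46256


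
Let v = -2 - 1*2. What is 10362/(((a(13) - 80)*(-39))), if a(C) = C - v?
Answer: 3454/819 ≈ 4.2173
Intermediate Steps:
v = -4 (v = -2 - 2 = -4)
a(C) = 4 + C (a(C) = C - 1*(-4) = C + 4 = 4 + C)
10362/(((a(13) - 80)*(-39))) = 10362/((((4 + 13) - 80)*(-39))) = 10362/(((17 - 80)*(-39))) = 10362/((-63*(-39))) = 10362/2457 = 10362*(1/2457) = 3454/819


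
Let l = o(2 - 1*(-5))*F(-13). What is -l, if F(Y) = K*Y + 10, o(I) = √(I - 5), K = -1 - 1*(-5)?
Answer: 42*√2 ≈ 59.397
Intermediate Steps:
K = 4 (K = -1 + 5 = 4)
o(I) = √(-5 + I)
F(Y) = 10 + 4*Y (F(Y) = 4*Y + 10 = 10 + 4*Y)
l = -42*√2 (l = √(-5 + (2 - 1*(-5)))*(10 + 4*(-13)) = √(-5 + (2 + 5))*(10 - 52) = √(-5 + 7)*(-42) = √2*(-42) = -42*√2 ≈ -59.397)
-l = -(-42)*√2 = 42*√2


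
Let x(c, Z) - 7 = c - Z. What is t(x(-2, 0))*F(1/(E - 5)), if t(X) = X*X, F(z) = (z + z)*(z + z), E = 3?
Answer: 25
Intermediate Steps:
x(c, Z) = 7 + c - Z (x(c, Z) = 7 + (c - Z) = 7 + c - Z)
F(z) = 4*z² (F(z) = (2*z)*(2*z) = 4*z²)
t(X) = X²
t(x(-2, 0))*F(1/(E - 5)) = (7 - 2 - 1*0)²*(4*(1/(3 - 5))²) = (7 - 2 + 0)²*(4*(1/(-2))²) = 5²*(4*(-½)²) = 25*(4*(¼)) = 25*1 = 25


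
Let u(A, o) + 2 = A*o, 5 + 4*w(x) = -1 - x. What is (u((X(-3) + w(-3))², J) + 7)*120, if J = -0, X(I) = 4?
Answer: 600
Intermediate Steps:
w(x) = -3/2 - x/4 (w(x) = -5/4 + (-1 - x)/4 = -5/4 + (-¼ - x/4) = -3/2 - x/4)
J = 0 (J = -1*0 = 0)
u(A, o) = -2 + A*o
(u((X(-3) + w(-3))², J) + 7)*120 = ((-2 + (4 + (-3/2 - ¼*(-3)))²*0) + 7)*120 = ((-2 + (4 + (-3/2 + ¾))²*0) + 7)*120 = ((-2 + (4 - ¾)²*0) + 7)*120 = ((-2 + (13/4)²*0) + 7)*120 = ((-2 + (169/16)*0) + 7)*120 = ((-2 + 0) + 7)*120 = (-2 + 7)*120 = 5*120 = 600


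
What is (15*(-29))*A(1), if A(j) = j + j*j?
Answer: -870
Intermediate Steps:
A(j) = j + j²
(15*(-29))*A(1) = (15*(-29))*(1*(1 + 1)) = -435*2 = -870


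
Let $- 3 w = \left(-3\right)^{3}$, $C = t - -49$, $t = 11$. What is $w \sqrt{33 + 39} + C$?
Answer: $60 + 54 \sqrt{2} \approx 136.37$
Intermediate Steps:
$C = 60$ ($C = 11 - -49 = 11 + 49 = 60$)
$w = 9$ ($w = - \frac{\left(-3\right)^{3}}{3} = \left(- \frac{1}{3}\right) \left(-27\right) = 9$)
$w \sqrt{33 + 39} + C = 9 \sqrt{33 + 39} + 60 = 9 \sqrt{72} + 60 = 9 \cdot 6 \sqrt{2} + 60 = 54 \sqrt{2} + 60 = 60 + 54 \sqrt{2}$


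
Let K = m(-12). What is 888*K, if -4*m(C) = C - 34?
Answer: 10212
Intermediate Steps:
m(C) = 17/2 - C/4 (m(C) = -(C - 34)/4 = -(-34 + C)/4 = 17/2 - C/4)
K = 23/2 (K = 17/2 - 1/4*(-12) = 17/2 + 3 = 23/2 ≈ 11.500)
888*K = 888*(23/2) = 10212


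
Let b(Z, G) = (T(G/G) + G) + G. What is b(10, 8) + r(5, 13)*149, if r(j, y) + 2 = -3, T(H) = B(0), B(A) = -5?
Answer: -734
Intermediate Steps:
T(H) = -5
r(j, y) = -5 (r(j, y) = -2 - 3 = -5)
b(Z, G) = -5 + 2*G (b(Z, G) = (-5 + G) + G = -5 + 2*G)
b(10, 8) + r(5, 13)*149 = (-5 + 2*8) - 5*149 = (-5 + 16) - 745 = 11 - 745 = -734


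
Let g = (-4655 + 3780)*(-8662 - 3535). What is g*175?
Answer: 1867665625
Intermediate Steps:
g = 10672375 (g = -875*(-12197) = 10672375)
g*175 = 10672375*175 = 1867665625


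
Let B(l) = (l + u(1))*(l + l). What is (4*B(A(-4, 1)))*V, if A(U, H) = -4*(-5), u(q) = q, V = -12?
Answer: -40320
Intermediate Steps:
A(U, H) = 20
B(l) = 2*l*(1 + l) (B(l) = (l + 1)*(l + l) = (1 + l)*(2*l) = 2*l*(1 + l))
(4*B(A(-4, 1)))*V = (4*(2*20*(1 + 20)))*(-12) = (4*(2*20*21))*(-12) = (4*840)*(-12) = 3360*(-12) = -40320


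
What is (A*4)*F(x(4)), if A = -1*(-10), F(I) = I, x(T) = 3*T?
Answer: 480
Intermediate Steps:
A = 10
(A*4)*F(x(4)) = (10*4)*(3*4) = 40*12 = 480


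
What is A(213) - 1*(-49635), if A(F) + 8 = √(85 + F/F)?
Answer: 49627 + √86 ≈ 49636.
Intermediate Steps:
A(F) = -8 + √86 (A(F) = -8 + √(85 + F/F) = -8 + √(85 + 1) = -8 + √86)
A(213) - 1*(-49635) = (-8 + √86) - 1*(-49635) = (-8 + √86) + 49635 = 49627 + √86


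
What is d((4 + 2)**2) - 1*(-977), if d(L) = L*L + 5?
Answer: 2278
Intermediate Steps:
d(L) = 5 + L**2 (d(L) = L**2 + 5 = 5 + L**2)
d((4 + 2)**2) - 1*(-977) = (5 + ((4 + 2)**2)**2) - 1*(-977) = (5 + (6**2)**2) + 977 = (5 + 36**2) + 977 = (5 + 1296) + 977 = 1301 + 977 = 2278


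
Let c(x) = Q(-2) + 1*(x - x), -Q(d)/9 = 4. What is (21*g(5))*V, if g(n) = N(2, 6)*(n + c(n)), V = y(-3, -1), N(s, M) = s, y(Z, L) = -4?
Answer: 5208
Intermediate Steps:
Q(d) = -36 (Q(d) = -9*4 = -36)
c(x) = -36 (c(x) = -36 + 1*(x - x) = -36 + 1*0 = -36 + 0 = -36)
V = -4
g(n) = -72 + 2*n (g(n) = 2*(n - 36) = 2*(-36 + n) = -72 + 2*n)
(21*g(5))*V = (21*(-72 + 2*5))*(-4) = (21*(-72 + 10))*(-4) = (21*(-62))*(-4) = -1302*(-4) = 5208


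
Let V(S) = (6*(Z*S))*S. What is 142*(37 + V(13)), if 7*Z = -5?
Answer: -683162/7 ≈ -97595.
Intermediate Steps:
Z = -5/7 (Z = (⅐)*(-5) = -5/7 ≈ -0.71429)
V(S) = -30*S²/7 (V(S) = (6*(-5*S/7))*S = (-30*S/7)*S = -30*S²/7)
142*(37 + V(13)) = 142*(37 - 30/7*13²) = 142*(37 - 30/7*169) = 142*(37 - 5070/7) = 142*(-4811/7) = -683162/7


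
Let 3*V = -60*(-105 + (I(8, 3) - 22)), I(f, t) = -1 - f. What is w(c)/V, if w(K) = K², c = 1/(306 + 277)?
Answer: 1/924498080 ≈ 1.0817e-9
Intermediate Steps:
c = 1/583 ≈ 0.0017153
V = 2720 (V = (-60*(-105 + ((-1 - 1*8) - 22)))/3 = (-60*(-105 + ((-1 - 8) - 22)))/3 = (-60*(-105 + (-9 - 22)))/3 = (-60*(-105 - 31))/3 = (-60*(-136))/3 = (⅓)*8160 = 2720)
w(c)/V = (1/583)²/2720 = (1/339889)*(1/2720) = 1/924498080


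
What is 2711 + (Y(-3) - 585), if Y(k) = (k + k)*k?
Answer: 2144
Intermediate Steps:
Y(k) = 2*k**2 (Y(k) = (2*k)*k = 2*k**2)
2711 + (Y(-3) - 585) = 2711 + (2*(-3)**2 - 585) = 2711 + (2*9 - 585) = 2711 + (18 - 585) = 2711 - 567 = 2144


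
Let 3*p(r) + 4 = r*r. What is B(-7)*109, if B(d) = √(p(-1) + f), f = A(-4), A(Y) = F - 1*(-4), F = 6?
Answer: 327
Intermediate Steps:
A(Y) = 10 (A(Y) = 6 - 1*(-4) = 6 + 4 = 10)
p(r) = -4/3 + r²/3 (p(r) = -4/3 + (r*r)/3 = -4/3 + r²/3)
f = 10
B(d) = 3 (B(d) = √((-4/3 + (⅓)*(-1)²) + 10) = √((-4/3 + (⅓)*1) + 10) = √((-4/3 + ⅓) + 10) = √(-1 + 10) = √9 = 3)
B(-7)*109 = 3*109 = 327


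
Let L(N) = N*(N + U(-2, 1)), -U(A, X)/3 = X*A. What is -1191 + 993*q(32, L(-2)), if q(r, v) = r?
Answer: 30585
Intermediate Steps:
U(A, X) = -3*A*X (U(A, X) = -3*X*A = -3*A*X)
L(N) = N*(6 + N) (L(N) = N*(N - 3*(-2)*1) = N*(N + 6) = N*(6 + N))
-1191 + 993*q(32, L(-2)) = -1191 + 993*32 = -1191 + 31776 = 30585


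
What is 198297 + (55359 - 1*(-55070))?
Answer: 308726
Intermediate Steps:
198297 + (55359 - 1*(-55070)) = 198297 + (55359 + 55070) = 198297 + 110429 = 308726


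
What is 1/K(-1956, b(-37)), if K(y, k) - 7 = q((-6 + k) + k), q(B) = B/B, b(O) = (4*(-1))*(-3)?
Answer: ⅛ ≈ 0.12500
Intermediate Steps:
b(O) = 12 (b(O) = -4*(-3) = 12)
q(B) = 1
K(y, k) = 8 (K(y, k) = 7 + 1 = 8)
1/K(-1956, b(-37)) = 1/8 = ⅛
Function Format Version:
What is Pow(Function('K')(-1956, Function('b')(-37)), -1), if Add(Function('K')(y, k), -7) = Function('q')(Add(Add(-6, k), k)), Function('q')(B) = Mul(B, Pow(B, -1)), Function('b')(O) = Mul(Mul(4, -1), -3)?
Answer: Rational(1, 8) ≈ 0.12500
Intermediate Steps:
Function('b')(O) = 12 (Function('b')(O) = Mul(-4, -3) = 12)
Function('q')(B) = 1
Function('K')(y, k) = 8 (Function('K')(y, k) = Add(7, 1) = 8)
Pow(Function('K')(-1956, Function('b')(-37)), -1) = Pow(8, -1) = Rational(1, 8)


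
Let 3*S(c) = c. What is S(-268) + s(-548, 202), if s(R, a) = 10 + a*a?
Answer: 122174/3 ≈ 40725.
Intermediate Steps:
S(c) = c/3
s(R, a) = 10 + a²
S(-268) + s(-548, 202) = (⅓)*(-268) + (10 + 202²) = -268/3 + (10 + 40804) = -268/3 + 40814 = 122174/3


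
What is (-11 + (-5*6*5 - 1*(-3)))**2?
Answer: 24964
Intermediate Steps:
(-11 + (-5*6*5 - 1*(-3)))**2 = (-11 + (-30*5 + 3))**2 = (-11 + (-150 + 3))**2 = (-11 - 147)**2 = (-158)**2 = 24964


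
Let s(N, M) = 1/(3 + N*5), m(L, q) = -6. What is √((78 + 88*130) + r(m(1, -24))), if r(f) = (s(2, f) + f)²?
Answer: √1952471/13 ≈ 107.49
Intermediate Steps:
s(N, M) = 1/(3 + 5*N)
r(f) = (1/13 + f)² (r(f) = (1/(3 + 5*2) + f)² = (1/(3 + 10) + f)² = (1/13 + f)²)
√((78 + 88*130) + r(m(1, -24))) = √((78 + 88*130) + (1 + 13*(-6))²/169) = √((78 + 11440) + (1 - 78)²/169) = √(11518 + (1/169)*(-77)²) = √(11518 + (1/169)*5929) = √(11518 + 5929/169) = √(1952471/169) = √1952471/13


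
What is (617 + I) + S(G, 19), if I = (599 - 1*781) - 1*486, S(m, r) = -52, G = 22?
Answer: -103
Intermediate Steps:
I = -668 (I = (599 - 781) - 486 = -182 - 486 = -668)
(617 + I) + S(G, 19) = (617 - 668) - 52 = -51 - 52 = -103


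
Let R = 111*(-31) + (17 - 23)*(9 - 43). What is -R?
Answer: 3237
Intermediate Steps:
R = -3237 (R = -3441 - 6*(-34) = -3441 + 204 = -3237)
-R = -1*(-3237) = 3237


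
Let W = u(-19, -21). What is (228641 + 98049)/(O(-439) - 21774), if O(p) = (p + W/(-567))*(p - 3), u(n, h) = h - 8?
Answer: 18523323/9766087 ≈ 1.8967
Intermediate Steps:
u(n, h) = -8 + h
W = -29 (W = -8 - 21 = -29)
O(p) = (-3 + p)*(29/567 + p) (O(p) = (p - 29/(-567))*(p - 3) = (p - 29*(-1/567))*(-3 + p) = (p + 29/567)*(-3 + p) = (29/567 + p)*(-3 + p) = (-3 + p)*(29/567 + p))
(228641 + 98049)/(O(-439) - 21774) = (228641 + 98049)/((-29/189 + (-439)**2 - 1672/567*(-439)) - 21774) = 326690/((-29/189 + 192721 + 734008/567) - 21774) = 326690/(110006728/567 - 21774) = 326690/(97660870/567) = 326690*(567/97660870) = 18523323/9766087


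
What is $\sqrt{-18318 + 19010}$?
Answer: $2 \sqrt{173} \approx 26.306$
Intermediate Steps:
$\sqrt{-18318 + 19010} = \sqrt{692} = 2 \sqrt{173}$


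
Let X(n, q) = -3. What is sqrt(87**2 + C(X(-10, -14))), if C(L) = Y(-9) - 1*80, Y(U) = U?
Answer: 2*sqrt(1870) ≈ 86.487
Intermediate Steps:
C(L) = -89 (C(L) = -9 - 1*80 = -9 - 80 = -89)
sqrt(87**2 + C(X(-10, -14))) = sqrt(87**2 - 89) = sqrt(7569 - 89) = sqrt(7480) = 2*sqrt(1870)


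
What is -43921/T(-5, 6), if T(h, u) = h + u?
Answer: -43921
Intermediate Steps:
-43921/T(-5, 6) = -43921/(-5 + 6) = -43921/1 = 1*(-43921) = -43921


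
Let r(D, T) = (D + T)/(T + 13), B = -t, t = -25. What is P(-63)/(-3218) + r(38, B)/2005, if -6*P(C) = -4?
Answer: 227911/367769130 ≈ 0.00061971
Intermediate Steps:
B = 25 (B = -1*(-25) = 25)
r(D, T) = (D + T)/(13 + T)
P(C) = ⅔ (P(C) = -⅙*(-4) = ⅔)
P(-63)/(-3218) + r(38, B)/2005 = (⅔)/(-3218) + ((38 + 25)/(13 + 25))/2005 = (⅔)*(-1/3218) + (63/38)*(1/2005) = -1/4827 + ((1/38)*63)*(1/2005) = -1/4827 + (63/38)*(1/2005) = -1/4827 + 63/76190 = 227911/367769130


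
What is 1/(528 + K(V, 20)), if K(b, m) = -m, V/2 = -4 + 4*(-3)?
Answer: 1/508 ≈ 0.0019685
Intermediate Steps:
V = -32 (V = 2*(-4 + 4*(-3)) = 2*(-4 - 12) = 2*(-16) = -32)
1/(528 + K(V, 20)) = 1/(528 - 1*20) = 1/(528 - 20) = 1/508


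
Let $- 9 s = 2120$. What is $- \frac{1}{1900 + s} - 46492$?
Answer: $- \frac{696450169}{14980} \approx -46492.0$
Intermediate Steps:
$s = - \frac{2120}{9}$ ($s = \left(- \frac{1}{9}\right) 2120 = - \frac{2120}{9} \approx -235.56$)
$- \frac{1}{1900 + s} - 46492 = - \frac{1}{1900 - \frac{2120}{9}} - 46492 = - \frac{1}{\frac{14980}{9}} - 46492 = \left(-1\right) \frac{9}{14980} - 46492 = - \frac{9}{14980} - 46492 = - \frac{696450169}{14980}$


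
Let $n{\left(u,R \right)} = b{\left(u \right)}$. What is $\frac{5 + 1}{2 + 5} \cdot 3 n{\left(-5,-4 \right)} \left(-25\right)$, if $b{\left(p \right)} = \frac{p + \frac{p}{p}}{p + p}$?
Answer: $- \frac{180}{7} \approx -25.714$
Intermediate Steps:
$b{\left(p \right)} = \frac{1 + p}{2 p}$ ($b{\left(p \right)} = \frac{p + 1}{2 p} = \left(1 + p\right) \frac{1}{2 p} = \frac{1 + p}{2 p}$)
$n{\left(u,R \right)} = \frac{1 + u}{2 u}$
$\frac{5 + 1}{2 + 5} \cdot 3 n{\left(-5,-4 \right)} \left(-25\right) = \frac{5 + 1}{2 + 5} \cdot 3 \frac{1 - 5}{2 \left(-5\right)} \left(-25\right) = \frac{6}{7} \cdot 3 \cdot \frac{1}{2} \left(- \frac{1}{5}\right) \left(-4\right) \left(-25\right) = 6 \cdot \frac{1}{7} \cdot 3 \cdot \frac{2}{5} \left(-25\right) = \frac{6}{7} \cdot 3 \cdot \frac{2}{5} \left(-25\right) = \frac{18}{7} \cdot \frac{2}{5} \left(-25\right) = \frac{36}{35} \left(-25\right) = - \frac{180}{7}$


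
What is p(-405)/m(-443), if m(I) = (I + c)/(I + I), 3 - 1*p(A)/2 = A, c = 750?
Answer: -722976/307 ≈ -2355.0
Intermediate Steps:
p(A) = 6 - 2*A
m(I) = (750 + I)/(2*I) (m(I) = (I + 750)/(I + I) = (750 + I)/((2*I)) = (750 + I)*(1/(2*I)) = (750 + I)/(2*I))
p(-405)/m(-443) = (6 - 2*(-405))/(((1/2)*(750 - 443)/(-443))) = (6 + 810)/(((1/2)*(-1/443)*307)) = 816/(-307/886) = 816*(-886/307) = -722976/307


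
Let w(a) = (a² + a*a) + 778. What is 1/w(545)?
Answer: 1/594828 ≈ 1.6812e-6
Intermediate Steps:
w(a) = 778 + 2*a² (w(a) = (a² + a²) + 778 = 2*a² + 778 = 778 + 2*a²)
1/w(545) = 1/(778 + 2*545²) = 1/(778 + 2*297025) = 1/(778 + 594050) = 1/594828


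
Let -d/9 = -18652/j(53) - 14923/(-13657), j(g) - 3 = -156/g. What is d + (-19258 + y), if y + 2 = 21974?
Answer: 40539058667/13657 ≈ 2.9684e+6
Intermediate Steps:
y = 21972 (y = -2 + 21974 = 21972)
j(g) = 3 - 156/g
d = 40501993569/13657 (d = -9*(-18652/(3 - 156/53) - 14923/(-13657)) = -9*(-18652/(3 - 156*1/53) - 14923*(-1/13657)) = -9*(-18652/(3 - 156/53) + 14923/13657) = -9*(-18652/3/53 + 14923/13657) = -9*(-18652*53/3 + 14923/13657) = -9*(-988556/3 + 14923/13657) = -9*(-13500664523/40971) = 40501993569/13657 ≈ 2.9657e+6)
d + (-19258 + y) = 40501993569/13657 + (-19258 + 21972) = 40501993569/13657 + 2714 = 40539058667/13657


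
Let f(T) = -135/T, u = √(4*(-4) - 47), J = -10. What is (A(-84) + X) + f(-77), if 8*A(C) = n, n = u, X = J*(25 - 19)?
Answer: -4485/77 + 3*I*√7/8 ≈ -58.247 + 0.99216*I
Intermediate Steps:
X = -60 (X = -10*(25 - 19) = -10*6 = -60)
u = 3*I*√7 (u = √(-16 - 47) = √(-63) = 3*I*√7 ≈ 7.9373*I)
n = 3*I*√7 ≈ 7.9373*I
A(C) = 3*I*√7/8 (A(C) = (3*I*√7)/8 = 3*I*√7/8)
(A(-84) + X) + f(-77) = (3*I*√7/8 - 60) - 135/(-77) = (-60 + 3*I*√7/8) - 135*(-1/77) = (-60 + 3*I*√7/8) + 135/77 = -4485/77 + 3*I*√7/8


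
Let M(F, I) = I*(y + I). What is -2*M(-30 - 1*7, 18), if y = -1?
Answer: -612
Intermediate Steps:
M(F, I) = I*(-1 + I)
-2*M(-30 - 1*7, 18) = -36*(-1 + 18) = -36*17 = -2*306 = -612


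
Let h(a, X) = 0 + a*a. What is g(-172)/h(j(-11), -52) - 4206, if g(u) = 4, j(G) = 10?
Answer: -105149/25 ≈ -4206.0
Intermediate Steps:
h(a, X) = a² (h(a, X) = 0 + a² = a²)
g(-172)/h(j(-11), -52) - 4206 = 4/(10²) - 4206 = 4/100 - 4206 = 4*(1/100) - 4206 = 1/25 - 4206 = -105149/25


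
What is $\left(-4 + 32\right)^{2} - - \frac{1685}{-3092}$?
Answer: $\frac{2422443}{3092} \approx 783.46$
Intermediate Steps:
$\left(-4 + 32\right)^{2} - - \frac{1685}{-3092} = 28^{2} - \left(-1685\right) \left(- \frac{1}{3092}\right) = 784 - \frac{1685}{3092} = \frac{2422443}{3092}$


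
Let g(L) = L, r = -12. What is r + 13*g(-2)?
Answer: -38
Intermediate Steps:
r + 13*g(-2) = -12 + 13*(-2) = -12 - 26 = -38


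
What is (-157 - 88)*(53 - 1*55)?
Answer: 490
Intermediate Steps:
(-157 - 88)*(53 - 1*55) = -245*(53 - 55) = -245*(-2) = 490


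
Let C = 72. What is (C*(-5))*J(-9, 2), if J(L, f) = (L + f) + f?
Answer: 1800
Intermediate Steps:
J(L, f) = L + 2*f
(C*(-5))*J(-9, 2) = (72*(-5))*(-9 + 2*2) = -360*(-9 + 4) = -360*(-5) = 1800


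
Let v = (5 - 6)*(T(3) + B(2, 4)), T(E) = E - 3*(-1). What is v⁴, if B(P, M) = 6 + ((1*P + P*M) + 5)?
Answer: 531441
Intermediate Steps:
B(P, M) = 11 + P + M*P (B(P, M) = 6 + ((P + M*P) + 5) = 6 + (5 + P + M*P) = 11 + P + M*P)
T(E) = 3 + E (T(E) = E + 3 = 3 + E)
v = -27 (v = (5 - 6)*((3 + 3) + (11 + 2 + 4*2)) = -(6 + (11 + 2 + 8)) = -(6 + 21) = -1*27 = -27)
v⁴ = (-27)⁴ = 531441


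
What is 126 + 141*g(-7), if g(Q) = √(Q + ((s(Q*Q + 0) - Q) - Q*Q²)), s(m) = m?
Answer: 126 + 1974*√2 ≈ 2917.7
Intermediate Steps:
g(Q) = √(Q² - Q³) (g(Q) = √(Q + (((Q*Q + 0) - Q) - Q*Q²)) = √(Q + (((Q² + 0) - Q) - Q³)) = √(Q + ((Q² - Q) - Q³)) = √(Q + (Q² - Q - Q³)) = √(Q² - Q³))
126 + 141*g(-7) = 126 + 141*√((-7)²*(1 - 1*(-7))) = 126 + 141*√(49*(1 + 7)) = 126 + 141*√(49*8) = 126 + 141*√392 = 126 + 141*(14*√2) = 126 + 1974*√2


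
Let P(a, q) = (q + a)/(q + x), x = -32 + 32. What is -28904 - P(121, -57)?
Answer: -1647464/57 ≈ -28903.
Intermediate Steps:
x = 0
P(a, q) = (a + q)/q (P(a, q) = (q + a)/(q + 0) = (a + q)/q)
-28904 - P(121, -57) = -28904 - (121 - 57)/(-57) = -28904 - (-1)*64/57 = -28904 - 1*(-64/57) = -28904 + 64/57 = -1647464/57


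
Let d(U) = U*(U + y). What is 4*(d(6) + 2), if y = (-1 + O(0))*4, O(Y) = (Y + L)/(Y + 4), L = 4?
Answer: 152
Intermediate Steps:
O(Y) = 1 (O(Y) = (Y + 4)/(Y + 4) = (4 + Y)/(4 + Y) = 1)
y = 0 (y = (-1 + 1)*4 = 0*4 = 0)
d(U) = U**2 (d(U) = U*(U + 0) = U*U = U**2)
4*(d(6) + 2) = 4*(6**2 + 2) = 4*(36 + 2) = 4*38 = 152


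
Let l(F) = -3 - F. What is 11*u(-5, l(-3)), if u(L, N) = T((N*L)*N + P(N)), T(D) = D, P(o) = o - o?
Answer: 0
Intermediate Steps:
P(o) = 0
u(L, N) = L*N² (u(L, N) = (N*L)*N + 0 = (L*N)*N + 0 = L*N² + 0 = L*N²)
11*u(-5, l(-3)) = 11*(-5*(-3 - 1*(-3))²) = 11*(-5*(-3 + 3)²) = 11*(-5*0²) = 11*(-5*0) = 11*0 = 0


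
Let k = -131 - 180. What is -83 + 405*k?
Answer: -126038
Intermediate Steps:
k = -311
-83 + 405*k = -83 + 405*(-311) = -83 - 125955 = -126038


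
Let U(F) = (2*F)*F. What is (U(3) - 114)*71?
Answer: -6816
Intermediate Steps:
U(F) = 2*F²
(U(3) - 114)*71 = (2*3² - 114)*71 = (2*9 - 114)*71 = (18 - 114)*71 = -96*71 = -6816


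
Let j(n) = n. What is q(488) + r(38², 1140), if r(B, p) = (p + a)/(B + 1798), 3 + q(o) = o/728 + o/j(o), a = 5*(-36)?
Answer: -152461/147511 ≈ -1.0336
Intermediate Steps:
a = -180
q(o) = -2 + o/728 (q(o) = -3 + (o/728 + o/o) = -3 + (o*(1/728) + 1) = -3 + (o/728 + 1) = -3 + (1 + o/728) = -2 + o/728)
r(B, p) = (-180 + p)/(1798 + B) (r(B, p) = (p - 180)/(B + 1798) = (-180 + p)/(1798 + B))
q(488) + r(38², 1140) = (-2 + (1/728)*488) + (-180 + 1140)/(1798 + 38²) = (-2 + 61/91) + 960/(1798 + 1444) = -121/91 + 960/3242 = -121/91 + (1/3242)*960 = -121/91 + 480/1621 = -152461/147511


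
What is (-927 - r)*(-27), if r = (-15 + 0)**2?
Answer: 31104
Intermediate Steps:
r = 225 (r = (-15)**2 = 225)
(-927 - r)*(-27) = (-927 - 1*225)*(-27) = (-927 - 225)*(-27) = -1152*(-27) = 31104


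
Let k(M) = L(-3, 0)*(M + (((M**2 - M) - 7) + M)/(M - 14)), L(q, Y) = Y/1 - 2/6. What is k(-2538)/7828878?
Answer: 12918413/59937889968 ≈ 0.00021553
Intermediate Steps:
L(q, Y) = -1/3 + Y (L(q, Y) = Y*1 - 2*1/6 = Y - 1/3 = -1/3 + Y)
k(M) = -M/3 - (-7 + M**2)/(3*(-14 + M)) (k(M) = (-1/3 + 0)*(M + (((M**2 - M) - 7) + M)/(M - 14)) = -(M + ((-7 + M**2 - M) + M)/(-14 + M))/3 = -(M + (-7 + M**2)/(-14 + M))/3 = -M/3 - (-7 + M**2)/(3*(-14 + M)))
k(-2538)/7828878 = ((7 - 2*(-2538)**2 + 14*(-2538))/(3*(-14 - 2538)))/7828878 = ((1/3)*(7 - 2*6441444 - 35532)/(-2552))*(1/7828878) = ((1/3)*(-1/2552)*(7 - 12882888 - 35532))*(1/7828878) = ((1/3)*(-1/2552)*(-12918413))*(1/7828878) = (12918413/7656)*(1/7828878) = 12918413/59937889968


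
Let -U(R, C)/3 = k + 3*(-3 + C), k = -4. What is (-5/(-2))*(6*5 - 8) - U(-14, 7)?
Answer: 79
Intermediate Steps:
U(R, C) = 39 - 9*C (U(R, C) = -3*(-4 + 3*(-3 + C)) = -3*(-4 + (-9 + 3*C)) = -3*(-13 + 3*C) = 39 - 9*C)
(-5/(-2))*(6*5 - 8) - U(-14, 7) = (-5/(-2))*(6*5 - 8) - (39 - 9*7) = (-5*(-1/2))*(30 - 8) - (39 - 63) = (5/2)*22 - 1*(-24) = 55 + 24 = 79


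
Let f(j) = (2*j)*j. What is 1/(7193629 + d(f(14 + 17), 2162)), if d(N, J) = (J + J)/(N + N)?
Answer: 961/6913078550 ≈ 1.3901e-7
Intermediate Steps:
f(j) = 2*j²
d(N, J) = J/N (d(N, J) = (2*J)/((2*N)) = (2*J)*(1/(2*N)) = J/N)
1/(7193629 + d(f(14 + 17), 2162)) = 1/(7193629 + 2162/((2*(14 + 17)²))) = 1/(7193629 + 2162/((2*31²))) = 1/(7193629 + 2162/((2*961))) = 1/(7193629 + 2162/1922) = 1/(7193629 + 2162*(1/1922)) = 1/(7193629 + 1081/961) = 1/(6913078550/961) = 961/6913078550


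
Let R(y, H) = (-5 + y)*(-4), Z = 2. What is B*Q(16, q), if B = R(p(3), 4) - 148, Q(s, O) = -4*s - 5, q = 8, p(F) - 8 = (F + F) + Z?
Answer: 13248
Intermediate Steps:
p(F) = 10 + 2*F (p(F) = 8 + ((F + F) + 2) = 8 + (2*F + 2) = 8 + (2 + 2*F) = 10 + 2*F)
R(y, H) = 20 - 4*y
Q(s, O) = -5 - 4*s
B = -192 (B = (20 - 4*(10 + 2*3)) - 148 = (20 - 4*(10 + 6)) - 148 = (20 - 4*16) - 148 = (20 - 64) - 148 = -44 - 148 = -192)
B*Q(16, q) = -192*(-5 - 4*16) = -192*(-5 - 64) = -192*(-69) = 13248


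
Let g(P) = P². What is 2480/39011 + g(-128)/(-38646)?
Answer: -271657072/753809553 ≈ -0.36038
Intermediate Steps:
2480/39011 + g(-128)/(-38646) = 2480/39011 + (-128)²/(-38646) = 2480*(1/39011) + 16384*(-1/38646) = 2480/39011 - 8192/19323 = -271657072/753809553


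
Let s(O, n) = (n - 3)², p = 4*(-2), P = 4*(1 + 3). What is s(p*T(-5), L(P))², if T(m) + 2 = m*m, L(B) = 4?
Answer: 1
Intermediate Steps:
P = 16 (P = 4*4 = 16)
T(m) = -2 + m² (T(m) = -2 + m*m = -2 + m²)
p = -8
s(O, n) = (-3 + n)²
s(p*T(-5), L(P))² = ((-3 + 4)²)² = (1²)² = 1² = 1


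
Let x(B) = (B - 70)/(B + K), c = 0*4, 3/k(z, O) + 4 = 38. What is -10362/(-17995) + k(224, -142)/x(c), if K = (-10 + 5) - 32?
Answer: 5331801/8565620 ≈ 0.62247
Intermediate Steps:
K = -37 (K = -5 - 32 = -37)
k(z, O) = 3/34 (k(z, O) = 3/(-4 + 38) = 3/34)
c = 0
x(B) = (-70 + B)/(-37 + B) (x(B) = (B - 70)/(B - 37) = (-70 + B)/(-37 + B))
-10362/(-17995) + k(224, -142)/x(c) = -10362/(-17995) + 3/(34*(((-70 + 0)/(-37 + 0)))) = -10362*(-1/17995) + 3/(34*((-70/(-37)))) = 10362/17995 + 3/(34*((-1/37*(-70)))) = 10362/17995 + 3/(34*(70/37)) = 10362/17995 + (3/34)*(37/70) = 10362/17995 + 111/2380 = 5331801/8565620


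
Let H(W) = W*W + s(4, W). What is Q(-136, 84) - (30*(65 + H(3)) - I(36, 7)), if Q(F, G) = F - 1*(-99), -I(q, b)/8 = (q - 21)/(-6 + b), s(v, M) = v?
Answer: -2497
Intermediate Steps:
I(q, b) = -8*(-21 + q)/(-6 + b) (I(q, b) = -8*(q - 21)/(-6 + b) = -8*(-21 + q)/(-6 + b))
Q(F, G) = 99 + F (Q(F, G) = F + 99 = 99 + F)
H(W) = 4 + W² (H(W) = W*W + 4 = W² + 4 = 4 + W²)
Q(-136, 84) - (30*(65 + H(3)) - I(36, 7)) = (99 - 136) - (30*(65 + (4 + 3²)) - 8*(21 - 1*36)/(-6 + 7)) = -37 - (30*(65 + (4 + 9)) - 8*(21 - 36)/1) = -37 - (30*(65 + 13) - 8*(-15)) = -37 - (30*78 - 1*(-120)) = -37 - (2340 + 120) = -37 - 1*2460 = -37 - 2460 = -2497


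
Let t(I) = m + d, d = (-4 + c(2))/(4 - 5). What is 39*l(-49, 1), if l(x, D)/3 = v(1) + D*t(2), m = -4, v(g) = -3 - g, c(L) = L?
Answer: -702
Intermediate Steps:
d = 2 (d = (-4 + 2)/(4 - 5) = -2/(-1) = -2*(-1) = 2)
t(I) = -2 (t(I) = -4 + 2 = -2)
l(x, D) = -12 - 6*D (l(x, D) = 3*((-3 - 1*1) + D*(-2)) = 3*((-3 - 1) - 2*D) = 3*(-4 - 2*D) = -12 - 6*D)
39*l(-49, 1) = 39*(-12 - 6*1) = 39*(-12 - 6) = 39*(-18) = -702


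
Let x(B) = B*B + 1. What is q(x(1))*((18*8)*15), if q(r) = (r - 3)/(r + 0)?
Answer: -1080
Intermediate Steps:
x(B) = 1 + B**2 (x(B) = B**2 + 1 = 1 + B**2)
q(r) = (-3 + r)/r
q(x(1))*((18*8)*15) = ((-3 + (1 + 1**2))/(1 + 1**2))*((18*8)*15) = ((-3 + (1 + 1))/(1 + 1))*(144*15) = ((-3 + 2)/2)*2160 = ((1/2)*(-1))*2160 = -1/2*2160 = -1080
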